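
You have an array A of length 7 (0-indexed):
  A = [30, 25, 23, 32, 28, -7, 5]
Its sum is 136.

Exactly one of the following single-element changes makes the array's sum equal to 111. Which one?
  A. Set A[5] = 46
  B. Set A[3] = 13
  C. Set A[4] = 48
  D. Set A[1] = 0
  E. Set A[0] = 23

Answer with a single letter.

Answer: D

Derivation:
Option A: A[5] -7->46, delta=53, new_sum=136+(53)=189
Option B: A[3] 32->13, delta=-19, new_sum=136+(-19)=117
Option C: A[4] 28->48, delta=20, new_sum=136+(20)=156
Option D: A[1] 25->0, delta=-25, new_sum=136+(-25)=111 <-- matches target
Option E: A[0] 30->23, delta=-7, new_sum=136+(-7)=129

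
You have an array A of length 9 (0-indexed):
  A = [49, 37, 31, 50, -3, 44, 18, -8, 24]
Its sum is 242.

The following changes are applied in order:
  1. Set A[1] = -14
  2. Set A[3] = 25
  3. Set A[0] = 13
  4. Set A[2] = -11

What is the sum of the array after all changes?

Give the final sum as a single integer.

Initial sum: 242
Change 1: A[1] 37 -> -14, delta = -51, sum = 191
Change 2: A[3] 50 -> 25, delta = -25, sum = 166
Change 3: A[0] 49 -> 13, delta = -36, sum = 130
Change 4: A[2] 31 -> -11, delta = -42, sum = 88

Answer: 88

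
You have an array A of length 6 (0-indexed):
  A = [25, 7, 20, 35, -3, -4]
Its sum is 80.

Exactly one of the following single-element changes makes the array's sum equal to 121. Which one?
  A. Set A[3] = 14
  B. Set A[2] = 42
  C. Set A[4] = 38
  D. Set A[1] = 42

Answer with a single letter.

Option A: A[3] 35->14, delta=-21, new_sum=80+(-21)=59
Option B: A[2] 20->42, delta=22, new_sum=80+(22)=102
Option C: A[4] -3->38, delta=41, new_sum=80+(41)=121 <-- matches target
Option D: A[1] 7->42, delta=35, new_sum=80+(35)=115

Answer: C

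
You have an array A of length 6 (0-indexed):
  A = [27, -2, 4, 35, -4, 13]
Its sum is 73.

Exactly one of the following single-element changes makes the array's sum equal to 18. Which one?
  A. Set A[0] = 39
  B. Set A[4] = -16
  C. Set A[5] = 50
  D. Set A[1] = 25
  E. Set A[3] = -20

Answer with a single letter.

Option A: A[0] 27->39, delta=12, new_sum=73+(12)=85
Option B: A[4] -4->-16, delta=-12, new_sum=73+(-12)=61
Option C: A[5] 13->50, delta=37, new_sum=73+(37)=110
Option D: A[1] -2->25, delta=27, new_sum=73+(27)=100
Option E: A[3] 35->-20, delta=-55, new_sum=73+(-55)=18 <-- matches target

Answer: E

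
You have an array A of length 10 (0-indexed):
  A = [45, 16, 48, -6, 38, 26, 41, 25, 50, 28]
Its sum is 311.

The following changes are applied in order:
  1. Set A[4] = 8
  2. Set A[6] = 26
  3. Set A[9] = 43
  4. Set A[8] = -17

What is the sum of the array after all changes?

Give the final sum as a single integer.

Initial sum: 311
Change 1: A[4] 38 -> 8, delta = -30, sum = 281
Change 2: A[6] 41 -> 26, delta = -15, sum = 266
Change 3: A[9] 28 -> 43, delta = 15, sum = 281
Change 4: A[8] 50 -> -17, delta = -67, sum = 214

Answer: 214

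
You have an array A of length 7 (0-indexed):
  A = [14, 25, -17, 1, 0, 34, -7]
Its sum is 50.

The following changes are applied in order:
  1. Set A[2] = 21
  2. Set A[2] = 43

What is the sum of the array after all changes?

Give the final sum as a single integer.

Answer: 110

Derivation:
Initial sum: 50
Change 1: A[2] -17 -> 21, delta = 38, sum = 88
Change 2: A[2] 21 -> 43, delta = 22, sum = 110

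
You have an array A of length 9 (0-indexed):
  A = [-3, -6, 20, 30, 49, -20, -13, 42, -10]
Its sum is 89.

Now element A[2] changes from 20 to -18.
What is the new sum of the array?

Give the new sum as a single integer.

Old value at index 2: 20
New value at index 2: -18
Delta = -18 - 20 = -38
New sum = old_sum + delta = 89 + (-38) = 51

Answer: 51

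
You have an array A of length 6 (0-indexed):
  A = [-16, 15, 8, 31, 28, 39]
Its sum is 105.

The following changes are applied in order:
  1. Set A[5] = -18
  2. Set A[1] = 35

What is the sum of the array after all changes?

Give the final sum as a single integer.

Answer: 68

Derivation:
Initial sum: 105
Change 1: A[5] 39 -> -18, delta = -57, sum = 48
Change 2: A[1] 15 -> 35, delta = 20, sum = 68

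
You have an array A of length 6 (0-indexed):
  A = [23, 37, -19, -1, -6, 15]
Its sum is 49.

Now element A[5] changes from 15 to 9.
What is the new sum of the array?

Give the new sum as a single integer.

Old value at index 5: 15
New value at index 5: 9
Delta = 9 - 15 = -6
New sum = old_sum + delta = 49 + (-6) = 43

Answer: 43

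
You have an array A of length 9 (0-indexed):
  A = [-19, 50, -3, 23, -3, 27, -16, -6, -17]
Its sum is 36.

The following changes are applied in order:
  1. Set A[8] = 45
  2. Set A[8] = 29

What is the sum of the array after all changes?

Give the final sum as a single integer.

Initial sum: 36
Change 1: A[8] -17 -> 45, delta = 62, sum = 98
Change 2: A[8] 45 -> 29, delta = -16, sum = 82

Answer: 82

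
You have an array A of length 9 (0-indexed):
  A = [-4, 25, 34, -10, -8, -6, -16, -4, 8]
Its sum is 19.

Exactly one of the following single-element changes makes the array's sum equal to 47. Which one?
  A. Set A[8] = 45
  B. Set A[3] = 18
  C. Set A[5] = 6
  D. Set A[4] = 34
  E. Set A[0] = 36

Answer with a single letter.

Option A: A[8] 8->45, delta=37, new_sum=19+(37)=56
Option B: A[3] -10->18, delta=28, new_sum=19+(28)=47 <-- matches target
Option C: A[5] -6->6, delta=12, new_sum=19+(12)=31
Option D: A[4] -8->34, delta=42, new_sum=19+(42)=61
Option E: A[0] -4->36, delta=40, new_sum=19+(40)=59

Answer: B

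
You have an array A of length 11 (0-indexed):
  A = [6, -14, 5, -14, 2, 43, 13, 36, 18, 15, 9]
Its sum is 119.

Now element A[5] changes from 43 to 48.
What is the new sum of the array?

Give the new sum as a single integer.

Answer: 124

Derivation:
Old value at index 5: 43
New value at index 5: 48
Delta = 48 - 43 = 5
New sum = old_sum + delta = 119 + (5) = 124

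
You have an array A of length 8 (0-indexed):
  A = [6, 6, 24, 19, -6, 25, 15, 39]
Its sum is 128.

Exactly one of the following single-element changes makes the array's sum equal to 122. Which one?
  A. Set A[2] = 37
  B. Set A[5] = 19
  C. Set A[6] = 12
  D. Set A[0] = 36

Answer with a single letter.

Option A: A[2] 24->37, delta=13, new_sum=128+(13)=141
Option B: A[5] 25->19, delta=-6, new_sum=128+(-6)=122 <-- matches target
Option C: A[6] 15->12, delta=-3, new_sum=128+(-3)=125
Option D: A[0] 6->36, delta=30, new_sum=128+(30)=158

Answer: B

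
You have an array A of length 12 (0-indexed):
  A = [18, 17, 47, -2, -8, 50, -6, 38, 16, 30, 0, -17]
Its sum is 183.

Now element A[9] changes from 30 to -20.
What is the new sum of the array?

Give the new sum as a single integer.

Answer: 133

Derivation:
Old value at index 9: 30
New value at index 9: -20
Delta = -20 - 30 = -50
New sum = old_sum + delta = 183 + (-50) = 133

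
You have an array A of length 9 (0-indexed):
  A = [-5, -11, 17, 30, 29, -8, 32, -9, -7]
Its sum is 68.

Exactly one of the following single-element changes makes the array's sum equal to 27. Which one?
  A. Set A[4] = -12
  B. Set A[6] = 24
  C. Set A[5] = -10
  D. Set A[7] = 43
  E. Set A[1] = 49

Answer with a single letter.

Option A: A[4] 29->-12, delta=-41, new_sum=68+(-41)=27 <-- matches target
Option B: A[6] 32->24, delta=-8, new_sum=68+(-8)=60
Option C: A[5] -8->-10, delta=-2, new_sum=68+(-2)=66
Option D: A[7] -9->43, delta=52, new_sum=68+(52)=120
Option E: A[1] -11->49, delta=60, new_sum=68+(60)=128

Answer: A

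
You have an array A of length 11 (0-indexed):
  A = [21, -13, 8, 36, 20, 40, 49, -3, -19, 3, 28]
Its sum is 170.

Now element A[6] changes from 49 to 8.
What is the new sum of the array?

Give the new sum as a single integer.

Answer: 129

Derivation:
Old value at index 6: 49
New value at index 6: 8
Delta = 8 - 49 = -41
New sum = old_sum + delta = 170 + (-41) = 129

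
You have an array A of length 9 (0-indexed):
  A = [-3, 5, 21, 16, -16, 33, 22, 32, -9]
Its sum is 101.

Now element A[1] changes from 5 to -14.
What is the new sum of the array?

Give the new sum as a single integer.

Answer: 82

Derivation:
Old value at index 1: 5
New value at index 1: -14
Delta = -14 - 5 = -19
New sum = old_sum + delta = 101 + (-19) = 82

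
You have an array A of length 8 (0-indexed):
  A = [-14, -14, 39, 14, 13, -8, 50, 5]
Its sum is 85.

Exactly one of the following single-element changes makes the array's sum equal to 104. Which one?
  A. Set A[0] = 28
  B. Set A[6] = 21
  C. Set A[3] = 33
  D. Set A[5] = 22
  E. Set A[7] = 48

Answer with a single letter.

Option A: A[0] -14->28, delta=42, new_sum=85+(42)=127
Option B: A[6] 50->21, delta=-29, new_sum=85+(-29)=56
Option C: A[3] 14->33, delta=19, new_sum=85+(19)=104 <-- matches target
Option D: A[5] -8->22, delta=30, new_sum=85+(30)=115
Option E: A[7] 5->48, delta=43, new_sum=85+(43)=128

Answer: C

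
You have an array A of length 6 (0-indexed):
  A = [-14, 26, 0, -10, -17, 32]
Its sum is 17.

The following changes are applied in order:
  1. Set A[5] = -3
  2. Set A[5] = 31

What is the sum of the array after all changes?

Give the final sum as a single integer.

Initial sum: 17
Change 1: A[5] 32 -> -3, delta = -35, sum = -18
Change 2: A[5] -3 -> 31, delta = 34, sum = 16

Answer: 16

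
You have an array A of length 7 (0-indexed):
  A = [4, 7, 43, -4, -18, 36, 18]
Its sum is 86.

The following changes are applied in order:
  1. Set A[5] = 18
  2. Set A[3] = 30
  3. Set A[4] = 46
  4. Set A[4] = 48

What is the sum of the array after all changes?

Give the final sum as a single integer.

Initial sum: 86
Change 1: A[5] 36 -> 18, delta = -18, sum = 68
Change 2: A[3] -4 -> 30, delta = 34, sum = 102
Change 3: A[4] -18 -> 46, delta = 64, sum = 166
Change 4: A[4] 46 -> 48, delta = 2, sum = 168

Answer: 168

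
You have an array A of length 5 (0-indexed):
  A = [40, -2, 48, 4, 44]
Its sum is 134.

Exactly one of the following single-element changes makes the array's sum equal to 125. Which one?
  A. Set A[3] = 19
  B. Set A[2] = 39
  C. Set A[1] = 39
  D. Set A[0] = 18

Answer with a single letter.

Answer: B

Derivation:
Option A: A[3] 4->19, delta=15, new_sum=134+(15)=149
Option B: A[2] 48->39, delta=-9, new_sum=134+(-9)=125 <-- matches target
Option C: A[1] -2->39, delta=41, new_sum=134+(41)=175
Option D: A[0] 40->18, delta=-22, new_sum=134+(-22)=112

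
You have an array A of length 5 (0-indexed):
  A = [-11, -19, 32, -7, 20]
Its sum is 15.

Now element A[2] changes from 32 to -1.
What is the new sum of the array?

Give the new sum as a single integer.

Old value at index 2: 32
New value at index 2: -1
Delta = -1 - 32 = -33
New sum = old_sum + delta = 15 + (-33) = -18

Answer: -18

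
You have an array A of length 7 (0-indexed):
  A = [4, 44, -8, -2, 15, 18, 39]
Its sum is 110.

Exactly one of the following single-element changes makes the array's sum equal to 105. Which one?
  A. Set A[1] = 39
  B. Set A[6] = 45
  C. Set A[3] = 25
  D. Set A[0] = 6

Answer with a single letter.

Option A: A[1] 44->39, delta=-5, new_sum=110+(-5)=105 <-- matches target
Option B: A[6] 39->45, delta=6, new_sum=110+(6)=116
Option C: A[3] -2->25, delta=27, new_sum=110+(27)=137
Option D: A[0] 4->6, delta=2, new_sum=110+(2)=112

Answer: A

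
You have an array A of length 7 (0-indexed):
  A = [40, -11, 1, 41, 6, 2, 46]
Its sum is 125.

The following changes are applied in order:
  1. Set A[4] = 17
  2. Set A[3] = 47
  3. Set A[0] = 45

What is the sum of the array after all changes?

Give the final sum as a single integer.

Initial sum: 125
Change 1: A[4] 6 -> 17, delta = 11, sum = 136
Change 2: A[3] 41 -> 47, delta = 6, sum = 142
Change 3: A[0] 40 -> 45, delta = 5, sum = 147

Answer: 147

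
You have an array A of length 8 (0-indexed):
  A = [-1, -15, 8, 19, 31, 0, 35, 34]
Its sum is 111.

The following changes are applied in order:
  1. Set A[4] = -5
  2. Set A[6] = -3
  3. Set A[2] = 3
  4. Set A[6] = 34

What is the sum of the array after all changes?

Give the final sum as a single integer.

Initial sum: 111
Change 1: A[4] 31 -> -5, delta = -36, sum = 75
Change 2: A[6] 35 -> -3, delta = -38, sum = 37
Change 3: A[2] 8 -> 3, delta = -5, sum = 32
Change 4: A[6] -3 -> 34, delta = 37, sum = 69

Answer: 69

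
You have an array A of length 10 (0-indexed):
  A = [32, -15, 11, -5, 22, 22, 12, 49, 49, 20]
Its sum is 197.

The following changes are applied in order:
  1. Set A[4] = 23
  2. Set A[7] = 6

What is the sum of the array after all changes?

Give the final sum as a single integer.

Answer: 155

Derivation:
Initial sum: 197
Change 1: A[4] 22 -> 23, delta = 1, sum = 198
Change 2: A[7] 49 -> 6, delta = -43, sum = 155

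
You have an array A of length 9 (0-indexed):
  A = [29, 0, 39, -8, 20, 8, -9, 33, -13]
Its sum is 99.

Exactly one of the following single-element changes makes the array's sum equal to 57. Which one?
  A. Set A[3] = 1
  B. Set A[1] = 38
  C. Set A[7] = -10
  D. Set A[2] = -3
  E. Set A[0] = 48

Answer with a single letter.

Answer: D

Derivation:
Option A: A[3] -8->1, delta=9, new_sum=99+(9)=108
Option B: A[1] 0->38, delta=38, new_sum=99+(38)=137
Option C: A[7] 33->-10, delta=-43, new_sum=99+(-43)=56
Option D: A[2] 39->-3, delta=-42, new_sum=99+(-42)=57 <-- matches target
Option E: A[0] 29->48, delta=19, new_sum=99+(19)=118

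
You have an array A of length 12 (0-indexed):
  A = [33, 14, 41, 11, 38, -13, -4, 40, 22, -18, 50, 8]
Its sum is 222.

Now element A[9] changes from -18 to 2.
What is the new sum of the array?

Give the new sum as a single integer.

Answer: 242

Derivation:
Old value at index 9: -18
New value at index 9: 2
Delta = 2 - -18 = 20
New sum = old_sum + delta = 222 + (20) = 242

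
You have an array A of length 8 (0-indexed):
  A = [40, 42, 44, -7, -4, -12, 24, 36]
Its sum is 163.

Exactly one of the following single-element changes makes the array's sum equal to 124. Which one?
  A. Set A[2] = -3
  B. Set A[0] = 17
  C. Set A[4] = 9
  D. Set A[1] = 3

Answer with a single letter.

Answer: D

Derivation:
Option A: A[2] 44->-3, delta=-47, new_sum=163+(-47)=116
Option B: A[0] 40->17, delta=-23, new_sum=163+(-23)=140
Option C: A[4] -4->9, delta=13, new_sum=163+(13)=176
Option D: A[1] 42->3, delta=-39, new_sum=163+(-39)=124 <-- matches target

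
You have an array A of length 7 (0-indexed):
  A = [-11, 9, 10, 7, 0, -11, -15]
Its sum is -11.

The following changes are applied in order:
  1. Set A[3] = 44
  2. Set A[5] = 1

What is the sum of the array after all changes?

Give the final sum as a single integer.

Initial sum: -11
Change 1: A[3] 7 -> 44, delta = 37, sum = 26
Change 2: A[5] -11 -> 1, delta = 12, sum = 38

Answer: 38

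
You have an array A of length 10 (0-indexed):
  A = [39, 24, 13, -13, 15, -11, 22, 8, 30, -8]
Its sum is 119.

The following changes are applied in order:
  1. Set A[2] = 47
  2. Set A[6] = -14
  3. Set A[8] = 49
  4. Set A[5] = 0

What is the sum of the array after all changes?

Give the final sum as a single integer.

Initial sum: 119
Change 1: A[2] 13 -> 47, delta = 34, sum = 153
Change 2: A[6] 22 -> -14, delta = -36, sum = 117
Change 3: A[8] 30 -> 49, delta = 19, sum = 136
Change 4: A[5] -11 -> 0, delta = 11, sum = 147

Answer: 147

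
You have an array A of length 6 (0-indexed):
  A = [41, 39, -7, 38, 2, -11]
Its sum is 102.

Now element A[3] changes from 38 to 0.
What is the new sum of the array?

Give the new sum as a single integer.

Old value at index 3: 38
New value at index 3: 0
Delta = 0 - 38 = -38
New sum = old_sum + delta = 102 + (-38) = 64

Answer: 64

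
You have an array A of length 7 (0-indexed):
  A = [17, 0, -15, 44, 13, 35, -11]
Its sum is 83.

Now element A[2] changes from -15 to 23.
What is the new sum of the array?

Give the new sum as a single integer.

Old value at index 2: -15
New value at index 2: 23
Delta = 23 - -15 = 38
New sum = old_sum + delta = 83 + (38) = 121

Answer: 121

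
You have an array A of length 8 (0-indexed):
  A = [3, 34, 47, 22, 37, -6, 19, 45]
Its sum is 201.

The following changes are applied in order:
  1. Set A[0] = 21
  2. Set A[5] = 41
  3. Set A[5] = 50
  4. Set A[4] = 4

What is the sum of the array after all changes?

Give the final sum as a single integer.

Answer: 242

Derivation:
Initial sum: 201
Change 1: A[0] 3 -> 21, delta = 18, sum = 219
Change 2: A[5] -6 -> 41, delta = 47, sum = 266
Change 3: A[5] 41 -> 50, delta = 9, sum = 275
Change 4: A[4] 37 -> 4, delta = -33, sum = 242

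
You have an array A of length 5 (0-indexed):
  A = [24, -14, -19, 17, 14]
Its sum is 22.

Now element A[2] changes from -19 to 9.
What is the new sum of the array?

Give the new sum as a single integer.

Old value at index 2: -19
New value at index 2: 9
Delta = 9 - -19 = 28
New sum = old_sum + delta = 22 + (28) = 50

Answer: 50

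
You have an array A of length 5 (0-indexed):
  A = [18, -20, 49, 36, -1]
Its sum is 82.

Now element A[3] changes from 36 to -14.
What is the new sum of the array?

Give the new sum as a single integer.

Answer: 32

Derivation:
Old value at index 3: 36
New value at index 3: -14
Delta = -14 - 36 = -50
New sum = old_sum + delta = 82 + (-50) = 32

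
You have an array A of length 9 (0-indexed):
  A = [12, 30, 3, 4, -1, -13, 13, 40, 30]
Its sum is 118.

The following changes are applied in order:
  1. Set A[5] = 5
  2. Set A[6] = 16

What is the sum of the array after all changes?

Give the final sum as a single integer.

Initial sum: 118
Change 1: A[5] -13 -> 5, delta = 18, sum = 136
Change 2: A[6] 13 -> 16, delta = 3, sum = 139

Answer: 139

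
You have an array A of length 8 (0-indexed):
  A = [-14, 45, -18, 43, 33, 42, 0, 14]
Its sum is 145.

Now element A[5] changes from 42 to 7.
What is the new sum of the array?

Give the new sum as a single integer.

Old value at index 5: 42
New value at index 5: 7
Delta = 7 - 42 = -35
New sum = old_sum + delta = 145 + (-35) = 110

Answer: 110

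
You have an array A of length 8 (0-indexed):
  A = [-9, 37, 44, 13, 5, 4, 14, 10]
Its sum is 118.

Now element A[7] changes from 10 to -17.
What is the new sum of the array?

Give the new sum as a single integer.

Answer: 91

Derivation:
Old value at index 7: 10
New value at index 7: -17
Delta = -17 - 10 = -27
New sum = old_sum + delta = 118 + (-27) = 91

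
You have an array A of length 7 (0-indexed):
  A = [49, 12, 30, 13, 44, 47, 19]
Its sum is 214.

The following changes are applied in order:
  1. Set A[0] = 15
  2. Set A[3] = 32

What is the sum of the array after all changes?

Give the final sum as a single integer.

Answer: 199

Derivation:
Initial sum: 214
Change 1: A[0] 49 -> 15, delta = -34, sum = 180
Change 2: A[3] 13 -> 32, delta = 19, sum = 199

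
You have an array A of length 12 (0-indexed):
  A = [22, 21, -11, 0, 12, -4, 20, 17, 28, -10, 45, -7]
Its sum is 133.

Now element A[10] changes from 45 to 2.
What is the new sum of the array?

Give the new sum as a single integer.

Answer: 90

Derivation:
Old value at index 10: 45
New value at index 10: 2
Delta = 2 - 45 = -43
New sum = old_sum + delta = 133 + (-43) = 90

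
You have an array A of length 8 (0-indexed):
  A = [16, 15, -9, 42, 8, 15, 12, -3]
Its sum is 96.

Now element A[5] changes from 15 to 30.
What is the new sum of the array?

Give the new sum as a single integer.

Old value at index 5: 15
New value at index 5: 30
Delta = 30 - 15 = 15
New sum = old_sum + delta = 96 + (15) = 111

Answer: 111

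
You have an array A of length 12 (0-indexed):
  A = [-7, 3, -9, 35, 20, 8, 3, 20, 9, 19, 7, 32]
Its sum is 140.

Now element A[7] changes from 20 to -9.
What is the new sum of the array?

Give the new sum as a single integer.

Answer: 111

Derivation:
Old value at index 7: 20
New value at index 7: -9
Delta = -9 - 20 = -29
New sum = old_sum + delta = 140 + (-29) = 111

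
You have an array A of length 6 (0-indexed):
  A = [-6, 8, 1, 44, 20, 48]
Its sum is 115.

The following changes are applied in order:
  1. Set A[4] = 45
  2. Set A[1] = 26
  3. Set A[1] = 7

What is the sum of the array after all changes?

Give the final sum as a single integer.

Initial sum: 115
Change 1: A[4] 20 -> 45, delta = 25, sum = 140
Change 2: A[1] 8 -> 26, delta = 18, sum = 158
Change 3: A[1] 26 -> 7, delta = -19, sum = 139

Answer: 139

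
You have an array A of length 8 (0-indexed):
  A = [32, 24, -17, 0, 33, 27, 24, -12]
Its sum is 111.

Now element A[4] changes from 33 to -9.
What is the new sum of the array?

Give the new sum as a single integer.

Old value at index 4: 33
New value at index 4: -9
Delta = -9 - 33 = -42
New sum = old_sum + delta = 111 + (-42) = 69

Answer: 69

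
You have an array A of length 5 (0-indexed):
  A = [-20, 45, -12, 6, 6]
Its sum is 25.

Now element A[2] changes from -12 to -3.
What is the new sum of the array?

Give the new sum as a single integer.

Old value at index 2: -12
New value at index 2: -3
Delta = -3 - -12 = 9
New sum = old_sum + delta = 25 + (9) = 34

Answer: 34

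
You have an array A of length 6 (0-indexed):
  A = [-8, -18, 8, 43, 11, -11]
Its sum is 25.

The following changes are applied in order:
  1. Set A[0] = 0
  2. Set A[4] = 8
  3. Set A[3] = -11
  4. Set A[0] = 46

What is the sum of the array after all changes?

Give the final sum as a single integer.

Initial sum: 25
Change 1: A[0] -8 -> 0, delta = 8, sum = 33
Change 2: A[4] 11 -> 8, delta = -3, sum = 30
Change 3: A[3] 43 -> -11, delta = -54, sum = -24
Change 4: A[0] 0 -> 46, delta = 46, sum = 22

Answer: 22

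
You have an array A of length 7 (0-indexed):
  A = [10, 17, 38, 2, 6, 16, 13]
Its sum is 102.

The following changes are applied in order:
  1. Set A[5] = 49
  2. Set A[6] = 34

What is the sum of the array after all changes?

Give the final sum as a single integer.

Answer: 156

Derivation:
Initial sum: 102
Change 1: A[5] 16 -> 49, delta = 33, sum = 135
Change 2: A[6] 13 -> 34, delta = 21, sum = 156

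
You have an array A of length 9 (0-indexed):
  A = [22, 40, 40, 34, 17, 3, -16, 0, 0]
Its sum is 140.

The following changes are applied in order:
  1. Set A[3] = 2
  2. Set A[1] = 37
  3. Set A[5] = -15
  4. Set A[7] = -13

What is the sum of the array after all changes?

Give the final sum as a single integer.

Initial sum: 140
Change 1: A[3] 34 -> 2, delta = -32, sum = 108
Change 2: A[1] 40 -> 37, delta = -3, sum = 105
Change 3: A[5] 3 -> -15, delta = -18, sum = 87
Change 4: A[7] 0 -> -13, delta = -13, sum = 74

Answer: 74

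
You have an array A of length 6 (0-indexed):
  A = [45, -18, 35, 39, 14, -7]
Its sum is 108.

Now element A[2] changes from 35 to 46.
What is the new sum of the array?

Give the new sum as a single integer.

Old value at index 2: 35
New value at index 2: 46
Delta = 46 - 35 = 11
New sum = old_sum + delta = 108 + (11) = 119

Answer: 119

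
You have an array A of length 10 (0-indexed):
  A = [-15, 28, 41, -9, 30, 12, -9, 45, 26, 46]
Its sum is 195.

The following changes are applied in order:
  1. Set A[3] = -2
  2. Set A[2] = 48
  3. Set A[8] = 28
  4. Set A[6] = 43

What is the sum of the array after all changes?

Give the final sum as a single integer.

Initial sum: 195
Change 1: A[3] -9 -> -2, delta = 7, sum = 202
Change 2: A[2] 41 -> 48, delta = 7, sum = 209
Change 3: A[8] 26 -> 28, delta = 2, sum = 211
Change 4: A[6] -9 -> 43, delta = 52, sum = 263

Answer: 263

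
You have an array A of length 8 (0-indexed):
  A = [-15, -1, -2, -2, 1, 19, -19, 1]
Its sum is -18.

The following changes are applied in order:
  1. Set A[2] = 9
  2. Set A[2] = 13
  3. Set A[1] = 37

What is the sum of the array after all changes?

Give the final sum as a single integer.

Answer: 35

Derivation:
Initial sum: -18
Change 1: A[2] -2 -> 9, delta = 11, sum = -7
Change 2: A[2] 9 -> 13, delta = 4, sum = -3
Change 3: A[1] -1 -> 37, delta = 38, sum = 35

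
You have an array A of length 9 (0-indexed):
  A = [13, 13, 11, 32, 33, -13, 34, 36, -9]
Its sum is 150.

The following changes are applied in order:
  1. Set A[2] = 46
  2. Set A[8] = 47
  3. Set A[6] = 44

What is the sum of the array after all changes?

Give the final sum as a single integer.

Initial sum: 150
Change 1: A[2] 11 -> 46, delta = 35, sum = 185
Change 2: A[8] -9 -> 47, delta = 56, sum = 241
Change 3: A[6] 34 -> 44, delta = 10, sum = 251

Answer: 251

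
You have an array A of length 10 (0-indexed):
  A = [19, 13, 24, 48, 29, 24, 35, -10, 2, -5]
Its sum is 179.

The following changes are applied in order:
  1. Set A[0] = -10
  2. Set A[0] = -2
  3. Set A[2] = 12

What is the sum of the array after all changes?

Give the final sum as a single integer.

Answer: 146

Derivation:
Initial sum: 179
Change 1: A[0] 19 -> -10, delta = -29, sum = 150
Change 2: A[0] -10 -> -2, delta = 8, sum = 158
Change 3: A[2] 24 -> 12, delta = -12, sum = 146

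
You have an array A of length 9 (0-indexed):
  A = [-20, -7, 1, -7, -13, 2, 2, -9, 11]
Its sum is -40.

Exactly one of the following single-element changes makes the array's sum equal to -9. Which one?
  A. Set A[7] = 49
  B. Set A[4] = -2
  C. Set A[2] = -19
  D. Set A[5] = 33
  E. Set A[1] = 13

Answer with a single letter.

Answer: D

Derivation:
Option A: A[7] -9->49, delta=58, new_sum=-40+(58)=18
Option B: A[4] -13->-2, delta=11, new_sum=-40+(11)=-29
Option C: A[2] 1->-19, delta=-20, new_sum=-40+(-20)=-60
Option D: A[5] 2->33, delta=31, new_sum=-40+(31)=-9 <-- matches target
Option E: A[1] -7->13, delta=20, new_sum=-40+(20)=-20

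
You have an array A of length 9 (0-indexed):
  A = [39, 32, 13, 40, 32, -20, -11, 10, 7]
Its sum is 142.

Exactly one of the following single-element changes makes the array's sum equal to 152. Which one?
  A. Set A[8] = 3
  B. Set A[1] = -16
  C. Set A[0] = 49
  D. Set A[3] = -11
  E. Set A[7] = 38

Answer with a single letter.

Option A: A[8] 7->3, delta=-4, new_sum=142+(-4)=138
Option B: A[1] 32->-16, delta=-48, new_sum=142+(-48)=94
Option C: A[0] 39->49, delta=10, new_sum=142+(10)=152 <-- matches target
Option D: A[3] 40->-11, delta=-51, new_sum=142+(-51)=91
Option E: A[7] 10->38, delta=28, new_sum=142+(28)=170

Answer: C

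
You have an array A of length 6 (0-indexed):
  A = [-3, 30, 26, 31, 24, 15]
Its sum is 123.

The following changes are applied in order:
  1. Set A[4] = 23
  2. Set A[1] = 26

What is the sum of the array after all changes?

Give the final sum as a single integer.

Answer: 118

Derivation:
Initial sum: 123
Change 1: A[4] 24 -> 23, delta = -1, sum = 122
Change 2: A[1] 30 -> 26, delta = -4, sum = 118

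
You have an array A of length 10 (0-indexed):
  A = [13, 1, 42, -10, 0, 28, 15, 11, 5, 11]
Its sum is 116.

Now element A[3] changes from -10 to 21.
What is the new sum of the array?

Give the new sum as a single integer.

Answer: 147

Derivation:
Old value at index 3: -10
New value at index 3: 21
Delta = 21 - -10 = 31
New sum = old_sum + delta = 116 + (31) = 147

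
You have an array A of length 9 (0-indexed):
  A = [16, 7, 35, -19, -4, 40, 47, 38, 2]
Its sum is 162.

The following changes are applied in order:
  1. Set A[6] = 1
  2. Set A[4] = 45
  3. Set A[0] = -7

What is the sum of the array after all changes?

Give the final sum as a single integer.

Initial sum: 162
Change 1: A[6] 47 -> 1, delta = -46, sum = 116
Change 2: A[4] -4 -> 45, delta = 49, sum = 165
Change 3: A[0] 16 -> -7, delta = -23, sum = 142

Answer: 142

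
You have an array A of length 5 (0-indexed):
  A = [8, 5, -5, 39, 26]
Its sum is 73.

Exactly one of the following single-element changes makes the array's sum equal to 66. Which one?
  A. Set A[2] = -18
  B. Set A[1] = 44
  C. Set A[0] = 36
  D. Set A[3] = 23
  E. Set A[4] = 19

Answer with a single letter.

Option A: A[2] -5->-18, delta=-13, new_sum=73+(-13)=60
Option B: A[1] 5->44, delta=39, new_sum=73+(39)=112
Option C: A[0] 8->36, delta=28, new_sum=73+(28)=101
Option D: A[3] 39->23, delta=-16, new_sum=73+(-16)=57
Option E: A[4] 26->19, delta=-7, new_sum=73+(-7)=66 <-- matches target

Answer: E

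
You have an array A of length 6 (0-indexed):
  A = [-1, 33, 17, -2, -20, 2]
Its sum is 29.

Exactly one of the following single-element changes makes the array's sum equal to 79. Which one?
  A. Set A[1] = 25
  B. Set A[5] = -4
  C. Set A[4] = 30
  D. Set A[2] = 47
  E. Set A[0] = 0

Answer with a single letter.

Option A: A[1] 33->25, delta=-8, new_sum=29+(-8)=21
Option B: A[5] 2->-4, delta=-6, new_sum=29+(-6)=23
Option C: A[4] -20->30, delta=50, new_sum=29+(50)=79 <-- matches target
Option D: A[2] 17->47, delta=30, new_sum=29+(30)=59
Option E: A[0] -1->0, delta=1, new_sum=29+(1)=30

Answer: C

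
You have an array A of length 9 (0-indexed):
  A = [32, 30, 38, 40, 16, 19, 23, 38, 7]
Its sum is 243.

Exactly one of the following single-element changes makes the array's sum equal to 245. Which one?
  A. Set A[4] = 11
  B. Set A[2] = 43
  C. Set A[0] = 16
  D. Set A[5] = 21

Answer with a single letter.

Answer: D

Derivation:
Option A: A[4] 16->11, delta=-5, new_sum=243+(-5)=238
Option B: A[2] 38->43, delta=5, new_sum=243+(5)=248
Option C: A[0] 32->16, delta=-16, new_sum=243+(-16)=227
Option D: A[5] 19->21, delta=2, new_sum=243+(2)=245 <-- matches target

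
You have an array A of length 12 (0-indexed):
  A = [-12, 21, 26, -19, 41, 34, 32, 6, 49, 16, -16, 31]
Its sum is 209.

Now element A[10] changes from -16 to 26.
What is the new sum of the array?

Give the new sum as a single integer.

Old value at index 10: -16
New value at index 10: 26
Delta = 26 - -16 = 42
New sum = old_sum + delta = 209 + (42) = 251

Answer: 251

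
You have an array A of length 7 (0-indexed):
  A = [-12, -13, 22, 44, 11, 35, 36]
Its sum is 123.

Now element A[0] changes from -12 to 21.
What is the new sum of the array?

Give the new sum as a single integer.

Old value at index 0: -12
New value at index 0: 21
Delta = 21 - -12 = 33
New sum = old_sum + delta = 123 + (33) = 156

Answer: 156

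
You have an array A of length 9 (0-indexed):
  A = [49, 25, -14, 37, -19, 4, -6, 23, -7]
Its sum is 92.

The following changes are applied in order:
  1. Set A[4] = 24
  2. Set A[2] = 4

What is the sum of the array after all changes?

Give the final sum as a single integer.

Initial sum: 92
Change 1: A[4] -19 -> 24, delta = 43, sum = 135
Change 2: A[2] -14 -> 4, delta = 18, sum = 153

Answer: 153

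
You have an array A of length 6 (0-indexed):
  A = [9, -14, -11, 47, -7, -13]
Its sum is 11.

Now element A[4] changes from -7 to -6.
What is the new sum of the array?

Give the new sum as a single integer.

Old value at index 4: -7
New value at index 4: -6
Delta = -6 - -7 = 1
New sum = old_sum + delta = 11 + (1) = 12

Answer: 12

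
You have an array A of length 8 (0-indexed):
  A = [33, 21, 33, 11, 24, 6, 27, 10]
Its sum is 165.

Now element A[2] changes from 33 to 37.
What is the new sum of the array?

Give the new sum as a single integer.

Old value at index 2: 33
New value at index 2: 37
Delta = 37 - 33 = 4
New sum = old_sum + delta = 165 + (4) = 169

Answer: 169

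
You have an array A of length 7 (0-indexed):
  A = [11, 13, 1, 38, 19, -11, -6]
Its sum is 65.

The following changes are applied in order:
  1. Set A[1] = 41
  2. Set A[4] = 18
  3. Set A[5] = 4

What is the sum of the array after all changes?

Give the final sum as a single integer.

Answer: 107

Derivation:
Initial sum: 65
Change 1: A[1] 13 -> 41, delta = 28, sum = 93
Change 2: A[4] 19 -> 18, delta = -1, sum = 92
Change 3: A[5] -11 -> 4, delta = 15, sum = 107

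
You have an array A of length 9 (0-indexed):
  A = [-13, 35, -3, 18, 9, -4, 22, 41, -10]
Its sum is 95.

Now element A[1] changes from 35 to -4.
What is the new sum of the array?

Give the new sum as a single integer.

Answer: 56

Derivation:
Old value at index 1: 35
New value at index 1: -4
Delta = -4 - 35 = -39
New sum = old_sum + delta = 95 + (-39) = 56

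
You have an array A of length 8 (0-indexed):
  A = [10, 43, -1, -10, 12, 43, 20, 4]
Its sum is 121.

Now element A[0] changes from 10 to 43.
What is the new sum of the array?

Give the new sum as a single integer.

Old value at index 0: 10
New value at index 0: 43
Delta = 43 - 10 = 33
New sum = old_sum + delta = 121 + (33) = 154

Answer: 154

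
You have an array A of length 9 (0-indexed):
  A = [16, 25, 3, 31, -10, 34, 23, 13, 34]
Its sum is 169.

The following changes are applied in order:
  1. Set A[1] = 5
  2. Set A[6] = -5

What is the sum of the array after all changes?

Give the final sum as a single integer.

Initial sum: 169
Change 1: A[1] 25 -> 5, delta = -20, sum = 149
Change 2: A[6] 23 -> -5, delta = -28, sum = 121

Answer: 121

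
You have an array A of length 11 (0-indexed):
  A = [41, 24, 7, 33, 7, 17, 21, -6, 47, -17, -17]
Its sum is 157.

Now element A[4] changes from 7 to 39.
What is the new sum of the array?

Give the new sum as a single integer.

Old value at index 4: 7
New value at index 4: 39
Delta = 39 - 7 = 32
New sum = old_sum + delta = 157 + (32) = 189

Answer: 189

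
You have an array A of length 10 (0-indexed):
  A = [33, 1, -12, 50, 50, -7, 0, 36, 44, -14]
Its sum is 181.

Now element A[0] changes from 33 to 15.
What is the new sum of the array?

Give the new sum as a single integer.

Answer: 163

Derivation:
Old value at index 0: 33
New value at index 0: 15
Delta = 15 - 33 = -18
New sum = old_sum + delta = 181 + (-18) = 163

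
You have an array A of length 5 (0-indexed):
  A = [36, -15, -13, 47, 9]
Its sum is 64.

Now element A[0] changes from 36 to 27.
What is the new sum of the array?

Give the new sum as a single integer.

Answer: 55

Derivation:
Old value at index 0: 36
New value at index 0: 27
Delta = 27 - 36 = -9
New sum = old_sum + delta = 64 + (-9) = 55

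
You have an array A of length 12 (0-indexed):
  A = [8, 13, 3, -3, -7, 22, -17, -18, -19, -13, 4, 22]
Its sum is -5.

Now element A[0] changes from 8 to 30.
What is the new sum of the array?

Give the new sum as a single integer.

Answer: 17

Derivation:
Old value at index 0: 8
New value at index 0: 30
Delta = 30 - 8 = 22
New sum = old_sum + delta = -5 + (22) = 17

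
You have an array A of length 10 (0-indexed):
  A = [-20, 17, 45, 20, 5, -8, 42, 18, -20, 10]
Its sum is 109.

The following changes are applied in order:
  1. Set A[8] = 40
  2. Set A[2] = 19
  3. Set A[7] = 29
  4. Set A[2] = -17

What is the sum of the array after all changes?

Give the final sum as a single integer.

Answer: 118

Derivation:
Initial sum: 109
Change 1: A[8] -20 -> 40, delta = 60, sum = 169
Change 2: A[2] 45 -> 19, delta = -26, sum = 143
Change 3: A[7] 18 -> 29, delta = 11, sum = 154
Change 4: A[2] 19 -> -17, delta = -36, sum = 118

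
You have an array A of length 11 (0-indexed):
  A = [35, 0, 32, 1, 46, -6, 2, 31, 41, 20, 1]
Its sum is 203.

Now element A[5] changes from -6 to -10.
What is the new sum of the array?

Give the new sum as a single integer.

Old value at index 5: -6
New value at index 5: -10
Delta = -10 - -6 = -4
New sum = old_sum + delta = 203 + (-4) = 199

Answer: 199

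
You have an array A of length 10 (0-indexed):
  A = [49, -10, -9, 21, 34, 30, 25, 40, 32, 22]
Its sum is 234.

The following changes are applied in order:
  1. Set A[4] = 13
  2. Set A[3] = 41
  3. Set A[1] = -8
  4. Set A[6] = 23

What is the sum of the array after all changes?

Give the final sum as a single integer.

Answer: 233

Derivation:
Initial sum: 234
Change 1: A[4] 34 -> 13, delta = -21, sum = 213
Change 2: A[3] 21 -> 41, delta = 20, sum = 233
Change 3: A[1] -10 -> -8, delta = 2, sum = 235
Change 4: A[6] 25 -> 23, delta = -2, sum = 233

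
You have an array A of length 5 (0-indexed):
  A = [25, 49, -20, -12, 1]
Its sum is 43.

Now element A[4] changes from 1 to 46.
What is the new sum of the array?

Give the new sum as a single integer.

Old value at index 4: 1
New value at index 4: 46
Delta = 46 - 1 = 45
New sum = old_sum + delta = 43 + (45) = 88

Answer: 88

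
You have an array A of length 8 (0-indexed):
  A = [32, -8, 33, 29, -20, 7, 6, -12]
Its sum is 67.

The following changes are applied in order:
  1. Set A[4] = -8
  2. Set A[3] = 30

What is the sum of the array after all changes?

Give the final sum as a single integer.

Answer: 80

Derivation:
Initial sum: 67
Change 1: A[4] -20 -> -8, delta = 12, sum = 79
Change 2: A[3] 29 -> 30, delta = 1, sum = 80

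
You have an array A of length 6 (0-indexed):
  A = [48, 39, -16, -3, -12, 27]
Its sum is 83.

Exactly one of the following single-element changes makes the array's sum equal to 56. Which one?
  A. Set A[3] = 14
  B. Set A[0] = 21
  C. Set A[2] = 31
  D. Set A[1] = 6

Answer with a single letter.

Answer: B

Derivation:
Option A: A[3] -3->14, delta=17, new_sum=83+(17)=100
Option B: A[0] 48->21, delta=-27, new_sum=83+(-27)=56 <-- matches target
Option C: A[2] -16->31, delta=47, new_sum=83+(47)=130
Option D: A[1] 39->6, delta=-33, new_sum=83+(-33)=50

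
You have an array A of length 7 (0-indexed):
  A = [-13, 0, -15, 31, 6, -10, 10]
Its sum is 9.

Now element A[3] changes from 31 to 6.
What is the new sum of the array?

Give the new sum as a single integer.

Old value at index 3: 31
New value at index 3: 6
Delta = 6 - 31 = -25
New sum = old_sum + delta = 9 + (-25) = -16

Answer: -16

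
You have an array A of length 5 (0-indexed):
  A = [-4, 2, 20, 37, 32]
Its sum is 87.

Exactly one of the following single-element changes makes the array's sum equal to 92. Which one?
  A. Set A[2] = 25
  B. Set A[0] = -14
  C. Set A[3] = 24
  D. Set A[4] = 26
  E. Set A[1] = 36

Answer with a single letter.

Answer: A

Derivation:
Option A: A[2] 20->25, delta=5, new_sum=87+(5)=92 <-- matches target
Option B: A[0] -4->-14, delta=-10, new_sum=87+(-10)=77
Option C: A[3] 37->24, delta=-13, new_sum=87+(-13)=74
Option D: A[4] 32->26, delta=-6, new_sum=87+(-6)=81
Option E: A[1] 2->36, delta=34, new_sum=87+(34)=121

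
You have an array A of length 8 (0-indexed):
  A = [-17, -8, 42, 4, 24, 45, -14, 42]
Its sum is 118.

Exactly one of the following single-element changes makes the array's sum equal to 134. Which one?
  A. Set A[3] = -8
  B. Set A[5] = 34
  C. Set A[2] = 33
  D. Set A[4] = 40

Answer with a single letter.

Answer: D

Derivation:
Option A: A[3] 4->-8, delta=-12, new_sum=118+(-12)=106
Option B: A[5] 45->34, delta=-11, new_sum=118+(-11)=107
Option C: A[2] 42->33, delta=-9, new_sum=118+(-9)=109
Option D: A[4] 24->40, delta=16, new_sum=118+(16)=134 <-- matches target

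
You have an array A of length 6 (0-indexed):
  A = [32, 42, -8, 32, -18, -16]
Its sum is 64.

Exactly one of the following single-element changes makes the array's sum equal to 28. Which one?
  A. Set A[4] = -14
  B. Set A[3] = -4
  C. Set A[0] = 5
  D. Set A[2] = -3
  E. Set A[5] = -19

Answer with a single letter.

Option A: A[4] -18->-14, delta=4, new_sum=64+(4)=68
Option B: A[3] 32->-4, delta=-36, new_sum=64+(-36)=28 <-- matches target
Option C: A[0] 32->5, delta=-27, new_sum=64+(-27)=37
Option D: A[2] -8->-3, delta=5, new_sum=64+(5)=69
Option E: A[5] -16->-19, delta=-3, new_sum=64+(-3)=61

Answer: B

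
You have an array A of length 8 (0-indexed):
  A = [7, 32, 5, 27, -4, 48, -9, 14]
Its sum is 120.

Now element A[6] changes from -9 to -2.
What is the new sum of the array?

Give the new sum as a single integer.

Answer: 127

Derivation:
Old value at index 6: -9
New value at index 6: -2
Delta = -2 - -9 = 7
New sum = old_sum + delta = 120 + (7) = 127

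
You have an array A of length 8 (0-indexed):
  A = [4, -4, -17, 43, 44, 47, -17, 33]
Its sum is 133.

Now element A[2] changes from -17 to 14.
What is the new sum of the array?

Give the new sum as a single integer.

Answer: 164

Derivation:
Old value at index 2: -17
New value at index 2: 14
Delta = 14 - -17 = 31
New sum = old_sum + delta = 133 + (31) = 164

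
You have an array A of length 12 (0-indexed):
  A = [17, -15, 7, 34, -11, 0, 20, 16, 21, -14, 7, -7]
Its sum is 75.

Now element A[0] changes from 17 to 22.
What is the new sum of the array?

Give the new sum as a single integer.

Answer: 80

Derivation:
Old value at index 0: 17
New value at index 0: 22
Delta = 22 - 17 = 5
New sum = old_sum + delta = 75 + (5) = 80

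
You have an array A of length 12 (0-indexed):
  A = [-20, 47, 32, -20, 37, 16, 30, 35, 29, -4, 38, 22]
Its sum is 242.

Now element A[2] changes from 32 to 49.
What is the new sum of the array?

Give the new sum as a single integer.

Answer: 259

Derivation:
Old value at index 2: 32
New value at index 2: 49
Delta = 49 - 32 = 17
New sum = old_sum + delta = 242 + (17) = 259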